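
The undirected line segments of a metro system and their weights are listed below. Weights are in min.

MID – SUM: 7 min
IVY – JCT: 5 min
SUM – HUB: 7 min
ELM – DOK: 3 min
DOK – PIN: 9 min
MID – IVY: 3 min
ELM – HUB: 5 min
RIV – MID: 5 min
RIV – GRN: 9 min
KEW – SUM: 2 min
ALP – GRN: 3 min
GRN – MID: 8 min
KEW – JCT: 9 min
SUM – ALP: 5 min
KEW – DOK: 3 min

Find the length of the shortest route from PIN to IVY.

24 min

Running Dijkstra from PIN:
PIN: 0
DOK: 9  (via PIN)
KEW: 12  (via DOK)
ELM: 12  (via DOK)
SUM: 14  (via KEW)
HUB: 17  (via ELM)
ALP: 19  (via SUM)
JCT: 21  (via KEW)
MID: 21  (via SUM)
GRN: 22  (via ALP)
IVY: 24  (via MID)
Shortest route: PIN → DOK → KEW → SUM → MID → IVY = 24 min.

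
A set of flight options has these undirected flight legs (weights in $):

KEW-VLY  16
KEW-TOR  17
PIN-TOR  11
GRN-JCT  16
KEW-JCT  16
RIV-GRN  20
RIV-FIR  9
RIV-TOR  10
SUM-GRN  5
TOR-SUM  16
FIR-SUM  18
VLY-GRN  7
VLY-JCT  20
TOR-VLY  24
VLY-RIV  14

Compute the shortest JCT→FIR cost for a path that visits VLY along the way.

$43

Shortest JCT→VLY: JCT → VLY = 20
Shortest VLY→FIR: VLY → RIV → FIR = 23
Total via VLY: 20 + 23 = $43.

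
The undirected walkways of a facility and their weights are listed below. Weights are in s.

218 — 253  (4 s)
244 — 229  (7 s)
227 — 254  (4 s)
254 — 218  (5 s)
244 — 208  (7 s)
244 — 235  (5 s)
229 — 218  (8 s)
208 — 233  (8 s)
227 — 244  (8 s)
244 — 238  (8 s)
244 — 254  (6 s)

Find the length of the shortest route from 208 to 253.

22 s

Settle nodes by increasing distance from 208:
208: 0
244: 7  (via 208)
233: 8  (via 208)
235: 12  (via 244)
254: 13  (via 244)
229: 14  (via 244)
238: 15  (via 244)
227: 15  (via 244)
218: 18  (via 254)
253: 22  (via 218)
Shortest route: 208 → 244 → 254 → 218 → 253 = 22 s.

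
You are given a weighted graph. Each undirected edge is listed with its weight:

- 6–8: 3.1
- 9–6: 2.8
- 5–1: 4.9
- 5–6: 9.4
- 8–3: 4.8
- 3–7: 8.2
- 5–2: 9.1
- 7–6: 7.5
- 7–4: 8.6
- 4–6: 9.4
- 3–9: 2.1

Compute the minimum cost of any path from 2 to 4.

Candidate routes:
2 → 5 → 6 → 7 → 4: 9.1+9.4+7.5+8.6 = 34.6
2 → 5 → 6 → 4: 9.1+9.4+9.4 = 27.9
The minimum is 27.9 via 2 → 5 → 6 → 4.

27.9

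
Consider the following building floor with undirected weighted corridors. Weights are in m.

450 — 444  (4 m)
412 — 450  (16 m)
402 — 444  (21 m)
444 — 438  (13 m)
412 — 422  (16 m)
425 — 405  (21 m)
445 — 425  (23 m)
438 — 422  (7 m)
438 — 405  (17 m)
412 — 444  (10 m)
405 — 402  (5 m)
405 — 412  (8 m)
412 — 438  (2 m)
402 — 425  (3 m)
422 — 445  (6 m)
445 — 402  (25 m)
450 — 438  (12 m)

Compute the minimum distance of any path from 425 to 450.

28 m

Candidate routes:
425–402–405–412–438–450: 3+5+8+2+12 = 30
425–402–444–450: 3+21+4 = 28
425–402–405–412–444–450: 3+5+8+10+4 = 30
The minimum is 28 m via 425–402–444–450.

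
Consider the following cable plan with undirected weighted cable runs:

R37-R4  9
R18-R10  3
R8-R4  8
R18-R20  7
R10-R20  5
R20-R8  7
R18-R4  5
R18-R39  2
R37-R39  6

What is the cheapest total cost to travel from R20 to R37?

Compare a few routes:
R20 - R10 - R18 - R39 - R37: 5+3+2+6 = 16
R20 - R18 - R39 - R37: 7+2+6 = 15
Cheapest is R20 - R18 - R39 - R37 at 15.

15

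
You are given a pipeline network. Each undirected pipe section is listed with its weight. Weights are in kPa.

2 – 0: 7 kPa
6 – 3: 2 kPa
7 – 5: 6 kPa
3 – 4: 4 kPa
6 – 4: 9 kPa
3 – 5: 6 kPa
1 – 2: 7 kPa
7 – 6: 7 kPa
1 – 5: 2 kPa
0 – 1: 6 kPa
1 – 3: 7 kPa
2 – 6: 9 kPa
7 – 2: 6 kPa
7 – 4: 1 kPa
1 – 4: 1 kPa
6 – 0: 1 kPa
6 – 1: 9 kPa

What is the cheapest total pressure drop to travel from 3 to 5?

6 kPa

Enumerating some paths:
3–4–1–5: 4+1+2 = 7
3–1–5: 7+2 = 9
3–5: 6 = 6
3–4–7–5: 4+1+6 = 11
Cheapest is 3–5 at 6 kPa.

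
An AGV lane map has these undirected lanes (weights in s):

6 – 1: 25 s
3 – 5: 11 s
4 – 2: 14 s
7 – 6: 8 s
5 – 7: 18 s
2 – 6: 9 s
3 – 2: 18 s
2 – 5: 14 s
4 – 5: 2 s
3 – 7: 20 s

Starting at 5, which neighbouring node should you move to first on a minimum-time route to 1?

Compare a few routes:
5–2–6–1: 14+9+25 = 48
5–4–2–6–1: 2+14+9+25 = 50
5–7–6–1: 18+8+25 = 51
Cheapest is 5–2–6–1 at 48 s.
So from 5 the first move is to 2.

2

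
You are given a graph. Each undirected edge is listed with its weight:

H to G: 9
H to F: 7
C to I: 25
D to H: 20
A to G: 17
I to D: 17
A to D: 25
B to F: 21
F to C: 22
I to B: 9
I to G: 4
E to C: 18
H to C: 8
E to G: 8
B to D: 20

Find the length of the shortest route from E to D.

Compare a few routes:
E–C–H–D: 18+8+20 = 46
E–G–H–D: 8+9+20 = 37
E–G–I–D: 8+4+17 = 29
E–G–I–B–D: 8+4+9+20 = 41
The minimum is 29 via E–G–I–D.

29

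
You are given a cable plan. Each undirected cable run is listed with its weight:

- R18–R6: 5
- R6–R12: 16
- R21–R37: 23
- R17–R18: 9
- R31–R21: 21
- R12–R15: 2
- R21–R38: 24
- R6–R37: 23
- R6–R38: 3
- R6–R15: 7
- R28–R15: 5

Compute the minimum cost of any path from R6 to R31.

Candidate routes:
R6–R37–R21–R31: 23+23+21 = 67
R6–R38–R21–R31: 3+24+21 = 48
The minimum is 48 via R6–R38–R21–R31.

48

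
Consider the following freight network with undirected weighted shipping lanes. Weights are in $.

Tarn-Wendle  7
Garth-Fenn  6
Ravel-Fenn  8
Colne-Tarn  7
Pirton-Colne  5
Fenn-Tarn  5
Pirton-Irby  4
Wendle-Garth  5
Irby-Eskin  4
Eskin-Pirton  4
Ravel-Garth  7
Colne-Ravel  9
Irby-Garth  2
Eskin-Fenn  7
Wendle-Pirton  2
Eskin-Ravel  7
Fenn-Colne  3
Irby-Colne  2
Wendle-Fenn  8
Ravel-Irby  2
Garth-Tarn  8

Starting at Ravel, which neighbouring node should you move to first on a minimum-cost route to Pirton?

Irby

Compare a few routes:
Ravel - Irby - Pirton: 2+4 = 6
Ravel - Irby - Colne - Pirton: 2+2+5 = 9
The minimum is $6 via Ravel - Irby - Pirton.
So from Ravel the first move is to Irby.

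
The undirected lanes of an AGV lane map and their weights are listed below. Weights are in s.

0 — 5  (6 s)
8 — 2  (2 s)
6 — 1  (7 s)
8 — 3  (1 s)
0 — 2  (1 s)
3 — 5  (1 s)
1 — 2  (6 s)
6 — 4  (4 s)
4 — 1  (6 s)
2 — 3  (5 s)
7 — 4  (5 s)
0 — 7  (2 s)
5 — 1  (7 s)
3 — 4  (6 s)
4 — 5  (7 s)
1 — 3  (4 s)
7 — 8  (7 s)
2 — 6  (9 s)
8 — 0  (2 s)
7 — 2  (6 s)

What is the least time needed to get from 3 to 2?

3 s

Running Dijkstra from 3:
3: 0
5: 1  (via 3)
8: 1  (via 3)
0: 3  (via 8)
2: 3  (via 8)
Shortest route: 3–8–2 = 3 s.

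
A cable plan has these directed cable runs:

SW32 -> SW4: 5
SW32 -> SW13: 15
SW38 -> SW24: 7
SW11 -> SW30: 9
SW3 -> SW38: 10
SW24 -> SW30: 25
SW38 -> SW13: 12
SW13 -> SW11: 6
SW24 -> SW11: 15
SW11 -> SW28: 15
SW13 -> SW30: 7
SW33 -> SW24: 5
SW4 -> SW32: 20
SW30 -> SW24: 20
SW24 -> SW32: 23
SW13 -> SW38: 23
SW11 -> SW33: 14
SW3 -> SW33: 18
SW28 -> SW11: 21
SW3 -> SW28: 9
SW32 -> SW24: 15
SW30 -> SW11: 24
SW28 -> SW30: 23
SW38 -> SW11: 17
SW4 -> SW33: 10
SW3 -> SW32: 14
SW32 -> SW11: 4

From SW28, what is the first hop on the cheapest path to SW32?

SW11

Enumerating some paths:
SW28–SW11–SW33–SW24–SW32: 21+14+5+23 = 63
SW28–SW30–SW24–SW32: 23+20+23 = 66
Cheapest is SW28–SW11–SW33–SW24–SW32 at 63.
So from SW28 the first move is to SW11.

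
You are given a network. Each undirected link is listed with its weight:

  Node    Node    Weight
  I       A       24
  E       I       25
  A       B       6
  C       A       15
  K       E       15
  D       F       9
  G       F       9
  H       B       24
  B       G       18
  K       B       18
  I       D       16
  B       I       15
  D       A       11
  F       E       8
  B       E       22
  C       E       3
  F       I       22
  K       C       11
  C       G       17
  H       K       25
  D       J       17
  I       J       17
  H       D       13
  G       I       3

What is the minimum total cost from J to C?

37

Settle nodes by increasing distance from J:
J: 0
D: 17  (via J)
I: 17  (via J)
G: 20  (via I)
F: 26  (via D)
A: 28  (via D)
H: 30  (via D)
B: 32  (via I)
E: 34  (via F)
C: 37  (via G)
Shortest route: J → I → G → C = 37.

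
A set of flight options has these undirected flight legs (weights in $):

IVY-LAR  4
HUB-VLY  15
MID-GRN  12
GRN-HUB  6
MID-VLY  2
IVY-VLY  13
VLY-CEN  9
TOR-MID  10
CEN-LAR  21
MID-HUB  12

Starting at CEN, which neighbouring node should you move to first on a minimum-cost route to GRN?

Enumerating some paths:
CEN → VLY → MID → GRN: 9+2+12 = 23
CEN → VLY → HUB → MID → GRN: 9+15+12+12 = 48
CEN → VLY → HUB → GRN: 9+15+6 = 30
CEN → VLY → MID → HUB → GRN: 9+2+12+6 = 29
Cheapest is CEN → VLY → MID → GRN at $23.
So from CEN the first move is to VLY.

VLY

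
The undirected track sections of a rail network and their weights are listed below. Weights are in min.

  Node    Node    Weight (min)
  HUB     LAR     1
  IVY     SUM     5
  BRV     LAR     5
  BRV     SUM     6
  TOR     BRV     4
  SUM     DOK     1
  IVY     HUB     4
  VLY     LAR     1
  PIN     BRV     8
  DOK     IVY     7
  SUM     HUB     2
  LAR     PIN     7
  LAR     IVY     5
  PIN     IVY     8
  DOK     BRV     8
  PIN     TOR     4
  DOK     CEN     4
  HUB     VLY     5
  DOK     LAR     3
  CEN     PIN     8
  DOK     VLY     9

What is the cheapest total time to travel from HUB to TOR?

Compare a few routes:
HUB → LAR → PIN → TOR: 1+7+4 = 12
HUB → LAR → DOK → SUM → BRV → TOR: 1+3+1+6+4 = 15
HUB → SUM → BRV → TOR: 2+6+4 = 12
HUB → LAR → BRV → TOR: 1+5+4 = 10
The minimum is 10 min via HUB → LAR → BRV → TOR.

10 min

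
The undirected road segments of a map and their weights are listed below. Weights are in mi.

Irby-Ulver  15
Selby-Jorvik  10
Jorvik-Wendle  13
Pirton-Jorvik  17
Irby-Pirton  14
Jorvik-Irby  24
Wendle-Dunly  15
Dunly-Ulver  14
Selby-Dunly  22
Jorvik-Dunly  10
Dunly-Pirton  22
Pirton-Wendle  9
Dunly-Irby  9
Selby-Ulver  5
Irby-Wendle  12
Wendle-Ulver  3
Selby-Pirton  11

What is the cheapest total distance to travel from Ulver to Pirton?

Enumerating some paths:
Ulver–Wendle–Pirton: 3+9 = 12
Ulver–Selby–Pirton: 5+11 = 16
The minimum is 12 mi via Ulver–Wendle–Pirton.

12 mi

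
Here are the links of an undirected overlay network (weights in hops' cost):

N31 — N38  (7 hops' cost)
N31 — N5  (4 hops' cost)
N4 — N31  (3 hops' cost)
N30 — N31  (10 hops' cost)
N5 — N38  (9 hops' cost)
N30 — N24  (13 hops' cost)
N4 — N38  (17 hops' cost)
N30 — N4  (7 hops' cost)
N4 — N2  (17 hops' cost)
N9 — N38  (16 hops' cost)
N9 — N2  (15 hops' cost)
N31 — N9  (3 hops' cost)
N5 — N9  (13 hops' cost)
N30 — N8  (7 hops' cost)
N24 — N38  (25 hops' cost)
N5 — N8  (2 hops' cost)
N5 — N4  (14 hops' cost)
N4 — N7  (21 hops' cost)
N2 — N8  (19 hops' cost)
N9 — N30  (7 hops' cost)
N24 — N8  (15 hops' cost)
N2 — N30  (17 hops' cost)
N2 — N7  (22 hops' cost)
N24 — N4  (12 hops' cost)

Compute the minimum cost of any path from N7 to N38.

31 hops' cost

Compare a few routes:
N7 → N4 → N31 → N38: 21+3+7 = 31
N7 → N4 → N31 → N5 → N38: 21+3+4+9 = 37
Cheapest is N7 → N4 → N31 → N38 at 31 hops' cost.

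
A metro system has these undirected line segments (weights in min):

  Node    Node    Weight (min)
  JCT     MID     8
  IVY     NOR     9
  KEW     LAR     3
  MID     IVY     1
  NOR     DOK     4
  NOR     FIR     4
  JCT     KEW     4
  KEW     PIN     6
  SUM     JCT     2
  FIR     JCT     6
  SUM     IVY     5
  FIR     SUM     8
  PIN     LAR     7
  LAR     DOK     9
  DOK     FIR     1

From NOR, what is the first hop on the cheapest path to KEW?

Compare a few routes:
NOR - DOK - LAR - KEW: 4+9+3 = 16
NOR - FIR - JCT - KEW: 4+6+4 = 14
NOR - DOK - FIR - JCT - KEW: 4+1+6+4 = 15
The minimum is 14 min via NOR - FIR - JCT - KEW.
So from NOR the first move is to FIR.

FIR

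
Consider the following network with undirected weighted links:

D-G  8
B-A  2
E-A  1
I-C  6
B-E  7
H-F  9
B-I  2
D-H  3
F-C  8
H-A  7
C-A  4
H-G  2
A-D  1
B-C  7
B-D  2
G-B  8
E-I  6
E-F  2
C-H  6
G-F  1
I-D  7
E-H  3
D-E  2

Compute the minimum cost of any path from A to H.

4

Shortest distances from A:
A: 0
D: 1  (via A)
E: 1  (via A)
B: 2  (via A)
F: 3  (via E)
C: 4  (via A)
G: 4  (via F)
H: 4  (via D)
Shortest route: A–D–H = 4.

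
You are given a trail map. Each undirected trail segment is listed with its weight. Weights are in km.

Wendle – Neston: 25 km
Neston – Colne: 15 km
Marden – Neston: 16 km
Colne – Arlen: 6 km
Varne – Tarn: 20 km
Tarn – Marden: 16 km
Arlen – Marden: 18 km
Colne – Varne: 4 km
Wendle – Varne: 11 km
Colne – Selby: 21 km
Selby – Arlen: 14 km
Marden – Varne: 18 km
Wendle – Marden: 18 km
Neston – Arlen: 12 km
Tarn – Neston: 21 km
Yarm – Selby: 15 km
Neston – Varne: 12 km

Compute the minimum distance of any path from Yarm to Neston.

41 km

Settle nodes by increasing distance from Yarm:
Yarm: 0
Selby: 15  (via Yarm)
Arlen: 29  (via Selby)
Colne: 35  (via Arlen)
Varne: 39  (via Colne)
Neston: 41  (via Arlen)
Shortest route: Yarm → Selby → Arlen → Neston = 41 km.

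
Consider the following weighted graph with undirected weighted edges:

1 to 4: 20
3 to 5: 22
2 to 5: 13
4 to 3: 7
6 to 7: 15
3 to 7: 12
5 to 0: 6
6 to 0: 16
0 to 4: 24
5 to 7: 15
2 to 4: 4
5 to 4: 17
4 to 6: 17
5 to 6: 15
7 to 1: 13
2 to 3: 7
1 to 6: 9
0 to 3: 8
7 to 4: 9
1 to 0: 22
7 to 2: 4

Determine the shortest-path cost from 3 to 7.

11

Compare a few routes:
3 - 7: 12 = 12
3 - 2 - 7: 7+4 = 11
3 - 4 - 2 - 7: 7+4+4 = 15
Cheapest is 3 - 2 - 7 at 11.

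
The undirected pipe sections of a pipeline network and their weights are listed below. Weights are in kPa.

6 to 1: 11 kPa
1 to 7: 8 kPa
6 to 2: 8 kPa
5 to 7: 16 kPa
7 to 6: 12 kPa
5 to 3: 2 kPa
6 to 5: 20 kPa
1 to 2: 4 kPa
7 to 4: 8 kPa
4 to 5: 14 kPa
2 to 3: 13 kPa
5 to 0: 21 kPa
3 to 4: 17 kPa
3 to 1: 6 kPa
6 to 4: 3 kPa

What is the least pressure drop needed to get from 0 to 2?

33 kPa

Shortest distances from 0:
0: 0
5: 21  (via 0)
3: 23  (via 5)
1: 29  (via 3)
2: 33  (via 1)
Shortest route: 0 → 5 → 3 → 1 → 2 = 33 kPa.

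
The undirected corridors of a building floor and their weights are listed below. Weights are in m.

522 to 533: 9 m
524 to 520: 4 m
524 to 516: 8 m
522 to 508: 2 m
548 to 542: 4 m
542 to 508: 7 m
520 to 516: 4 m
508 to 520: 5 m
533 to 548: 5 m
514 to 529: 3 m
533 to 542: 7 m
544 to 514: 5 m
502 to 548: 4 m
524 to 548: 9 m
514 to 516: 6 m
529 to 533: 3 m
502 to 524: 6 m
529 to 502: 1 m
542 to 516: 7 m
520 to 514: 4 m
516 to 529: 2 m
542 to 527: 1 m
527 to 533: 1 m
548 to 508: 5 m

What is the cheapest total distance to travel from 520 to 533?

Compare a few routes:
520 - 514 - 529 - 533: 4+3+3 = 10
520 - 516 - 529 - 533: 4+2+3 = 9
The minimum is 9 m via 520 - 516 - 529 - 533.

9 m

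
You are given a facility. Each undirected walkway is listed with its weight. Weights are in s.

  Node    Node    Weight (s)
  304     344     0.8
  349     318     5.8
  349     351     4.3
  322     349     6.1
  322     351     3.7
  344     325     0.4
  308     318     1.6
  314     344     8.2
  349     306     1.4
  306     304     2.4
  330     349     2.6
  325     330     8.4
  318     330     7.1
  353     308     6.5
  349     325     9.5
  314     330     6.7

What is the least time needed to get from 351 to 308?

Enumerating some paths:
351 → 349 → 318 → 308: 4.3+5.8+1.6 = 11.7
351 → 349 → 330 → 318 → 308: 4.3+2.6+7.1+1.6 = 15.6
351 → 322 → 349 → 318 → 308: 3.7+6.1+5.8+1.6 = 17.2
351 → 322 → 349 → 330 → 318 → 308: 3.7+6.1+2.6+7.1+1.6 = 21.1
The minimum is 11.7 s via 351 → 349 → 318 → 308.

11.7 s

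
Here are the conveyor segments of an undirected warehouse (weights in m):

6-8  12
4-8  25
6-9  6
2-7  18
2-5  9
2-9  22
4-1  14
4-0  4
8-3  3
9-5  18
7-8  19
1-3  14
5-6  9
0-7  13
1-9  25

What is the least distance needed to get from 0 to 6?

Running Dijkstra from 0:
0: 0
4: 4  (via 0)
7: 13  (via 0)
1: 18  (via 4)
8: 29  (via 4)
2: 31  (via 7)
3: 32  (via 1)
5: 40  (via 2)
6: 41  (via 8)
Shortest route: 0 → 4 → 8 → 6 = 41 m.

41 m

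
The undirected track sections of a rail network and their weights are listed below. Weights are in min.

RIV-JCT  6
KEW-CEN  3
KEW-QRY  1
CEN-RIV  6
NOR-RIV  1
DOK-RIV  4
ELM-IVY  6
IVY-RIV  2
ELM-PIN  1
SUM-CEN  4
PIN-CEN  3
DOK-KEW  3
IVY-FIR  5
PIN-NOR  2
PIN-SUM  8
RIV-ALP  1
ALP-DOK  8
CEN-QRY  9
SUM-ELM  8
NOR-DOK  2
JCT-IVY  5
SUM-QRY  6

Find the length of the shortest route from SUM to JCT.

Candidate routes:
SUM–CEN–PIN–NOR–RIV–IVY–JCT: 4+3+2+1+2+5 = 17
SUM–CEN–RIV–JCT: 4+6+6 = 16
Cheapest is SUM–CEN–RIV–JCT at 16 min.

16 min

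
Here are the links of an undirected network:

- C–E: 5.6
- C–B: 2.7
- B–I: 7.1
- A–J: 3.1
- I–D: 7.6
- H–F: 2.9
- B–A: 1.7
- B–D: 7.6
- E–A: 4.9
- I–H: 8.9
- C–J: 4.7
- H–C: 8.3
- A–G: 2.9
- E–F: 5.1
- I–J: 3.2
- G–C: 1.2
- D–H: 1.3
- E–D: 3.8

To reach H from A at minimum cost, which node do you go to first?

E

Compare a few routes:
A → B → D → H: 1.7+7.6+1.3 = 10.6
A → E → D → H: 4.9+3.8+1.3 = 10
The minimum is 10 via A → E → D → H.
So from A the first move is to E.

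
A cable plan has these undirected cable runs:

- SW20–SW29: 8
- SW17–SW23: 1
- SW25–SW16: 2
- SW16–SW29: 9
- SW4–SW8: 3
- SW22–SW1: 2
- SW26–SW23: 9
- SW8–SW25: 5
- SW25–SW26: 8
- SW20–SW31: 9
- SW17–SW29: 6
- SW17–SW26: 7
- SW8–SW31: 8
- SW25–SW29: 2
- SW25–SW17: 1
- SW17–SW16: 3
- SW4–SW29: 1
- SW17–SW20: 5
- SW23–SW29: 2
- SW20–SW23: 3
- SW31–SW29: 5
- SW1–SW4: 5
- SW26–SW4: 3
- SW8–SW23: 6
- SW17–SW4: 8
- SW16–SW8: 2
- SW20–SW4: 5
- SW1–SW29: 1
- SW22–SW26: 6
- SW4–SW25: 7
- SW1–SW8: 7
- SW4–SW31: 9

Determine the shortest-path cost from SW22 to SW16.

7

Running Dijkstra from SW22:
SW22: 0
SW1: 2  (via SW22)
SW29: 3  (via SW1)
SW4: 4  (via SW29)
SW23: 5  (via SW29)
SW25: 5  (via SW29)
SW26: 6  (via SW22)
SW17: 6  (via SW23)
SW8: 7  (via SW4)
SW16: 7  (via SW25)
Shortest route: SW22 → SW1 → SW29 → SW25 → SW16 = 7.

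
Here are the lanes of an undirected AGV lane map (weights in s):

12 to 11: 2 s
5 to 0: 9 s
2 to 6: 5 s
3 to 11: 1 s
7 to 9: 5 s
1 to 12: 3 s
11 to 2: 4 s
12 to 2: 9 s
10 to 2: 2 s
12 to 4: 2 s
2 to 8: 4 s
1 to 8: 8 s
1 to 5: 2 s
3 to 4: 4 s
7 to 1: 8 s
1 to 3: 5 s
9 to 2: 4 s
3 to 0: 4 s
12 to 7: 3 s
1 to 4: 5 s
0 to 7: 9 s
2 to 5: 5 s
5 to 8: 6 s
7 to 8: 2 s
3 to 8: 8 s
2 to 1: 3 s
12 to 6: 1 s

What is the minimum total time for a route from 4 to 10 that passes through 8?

Best 4 to 8: 4 → 12 → 7 → 8 costing 7
Best 8 to 10: 8 → 2 → 10 costing 6
Total via 8: 7 + 6 = 13 s.

13 s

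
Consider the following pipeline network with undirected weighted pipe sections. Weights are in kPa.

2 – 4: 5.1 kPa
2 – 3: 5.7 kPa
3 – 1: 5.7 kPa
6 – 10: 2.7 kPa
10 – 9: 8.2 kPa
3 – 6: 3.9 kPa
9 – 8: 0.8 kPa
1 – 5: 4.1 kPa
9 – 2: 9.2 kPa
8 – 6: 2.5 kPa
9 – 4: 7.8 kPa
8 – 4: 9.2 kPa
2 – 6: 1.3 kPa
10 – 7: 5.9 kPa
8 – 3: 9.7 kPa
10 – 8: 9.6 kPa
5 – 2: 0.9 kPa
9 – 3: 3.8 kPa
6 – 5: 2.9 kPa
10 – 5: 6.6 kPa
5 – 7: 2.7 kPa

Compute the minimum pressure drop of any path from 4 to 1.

10.1 kPa

Enumerating some paths:
4 - 2 - 5 - 1: 5.1+0.9+4.1 = 10.1
4 - 2 - 6 - 5 - 1: 5.1+1.3+2.9+4.1 = 13.4
Cheapest is 4 - 2 - 5 - 1 at 10.1 kPa.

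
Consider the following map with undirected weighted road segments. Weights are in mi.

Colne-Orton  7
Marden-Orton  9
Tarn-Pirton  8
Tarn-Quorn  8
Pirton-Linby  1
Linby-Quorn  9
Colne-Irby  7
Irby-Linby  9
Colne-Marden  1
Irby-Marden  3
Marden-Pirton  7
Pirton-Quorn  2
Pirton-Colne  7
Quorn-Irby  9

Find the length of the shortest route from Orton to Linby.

Enumerating some paths:
Orton - Marden - Pirton - Linby: 9+7+1 = 17
Orton - Colne - Marden - Pirton - Linby: 7+1+7+1 = 16
Orton - Colne - Pirton - Linby: 7+7+1 = 15
Orton - Marden - Colne - Pirton - Linby: 9+1+7+1 = 18
The minimum is 15 mi via Orton - Colne - Pirton - Linby.

15 mi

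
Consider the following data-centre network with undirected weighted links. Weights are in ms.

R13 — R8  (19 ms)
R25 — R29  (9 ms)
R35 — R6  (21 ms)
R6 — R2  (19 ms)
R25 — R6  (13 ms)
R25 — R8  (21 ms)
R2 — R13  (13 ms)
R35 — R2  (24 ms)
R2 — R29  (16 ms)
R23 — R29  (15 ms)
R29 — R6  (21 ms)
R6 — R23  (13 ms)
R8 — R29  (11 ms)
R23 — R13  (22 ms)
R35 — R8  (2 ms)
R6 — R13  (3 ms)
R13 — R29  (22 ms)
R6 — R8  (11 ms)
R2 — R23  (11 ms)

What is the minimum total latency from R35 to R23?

26 ms

Enumerating some paths:
R35 - R8 - R6 - R23: 2+11+13 = 26
R35 - R8 - R29 - R23: 2+11+15 = 28
Cheapest is R35 - R8 - R6 - R23 at 26 ms.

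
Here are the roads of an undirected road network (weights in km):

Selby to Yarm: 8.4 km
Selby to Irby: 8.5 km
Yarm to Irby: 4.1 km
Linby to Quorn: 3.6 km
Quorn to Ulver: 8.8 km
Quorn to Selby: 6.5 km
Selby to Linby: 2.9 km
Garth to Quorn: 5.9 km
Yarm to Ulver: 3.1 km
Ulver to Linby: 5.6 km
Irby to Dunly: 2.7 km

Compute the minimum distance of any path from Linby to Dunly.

Settle nodes by increasing distance from Linby:
Linby: 0
Selby: 2.9  (via Linby)
Quorn: 3.6  (via Linby)
Ulver: 5.6  (via Linby)
Yarm: 8.7  (via Ulver)
Garth: 9.5  (via Quorn)
Irby: 11.4  (via Selby)
Dunly: 14.1  (via Irby)
Shortest route: Linby → Selby → Irby → Dunly = 14.1 km.

14.1 km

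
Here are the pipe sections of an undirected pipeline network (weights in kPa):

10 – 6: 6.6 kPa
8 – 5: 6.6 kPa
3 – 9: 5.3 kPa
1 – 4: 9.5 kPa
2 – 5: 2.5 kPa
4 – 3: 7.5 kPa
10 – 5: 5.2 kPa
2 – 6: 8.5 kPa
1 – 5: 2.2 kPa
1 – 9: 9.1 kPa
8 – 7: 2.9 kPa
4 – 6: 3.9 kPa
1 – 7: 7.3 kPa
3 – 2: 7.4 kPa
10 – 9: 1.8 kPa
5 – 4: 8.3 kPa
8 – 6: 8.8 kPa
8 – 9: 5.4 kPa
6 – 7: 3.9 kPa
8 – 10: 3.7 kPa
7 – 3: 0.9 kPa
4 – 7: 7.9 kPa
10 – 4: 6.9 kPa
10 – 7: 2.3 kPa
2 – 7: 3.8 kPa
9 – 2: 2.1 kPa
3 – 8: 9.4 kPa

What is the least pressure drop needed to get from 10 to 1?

7.4 kPa

Compare a few routes:
10 - 7 - 1: 2.3+7.3 = 9.6
10 - 9 - 2 - 5 - 1: 1.8+2.1+2.5+2.2 = 8.6
10 - 5 - 1: 5.2+2.2 = 7.4
Cheapest is 10 - 5 - 1 at 7.4 kPa.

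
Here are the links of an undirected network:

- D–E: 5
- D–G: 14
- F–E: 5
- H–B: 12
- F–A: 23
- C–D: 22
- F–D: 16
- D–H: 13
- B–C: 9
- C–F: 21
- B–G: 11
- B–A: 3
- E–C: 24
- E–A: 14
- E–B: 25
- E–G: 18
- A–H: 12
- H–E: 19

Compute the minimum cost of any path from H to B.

12

Running Dijkstra from H:
H: 0
A: 12  (via H)
B: 12  (via H)
Shortest route: H → B = 12.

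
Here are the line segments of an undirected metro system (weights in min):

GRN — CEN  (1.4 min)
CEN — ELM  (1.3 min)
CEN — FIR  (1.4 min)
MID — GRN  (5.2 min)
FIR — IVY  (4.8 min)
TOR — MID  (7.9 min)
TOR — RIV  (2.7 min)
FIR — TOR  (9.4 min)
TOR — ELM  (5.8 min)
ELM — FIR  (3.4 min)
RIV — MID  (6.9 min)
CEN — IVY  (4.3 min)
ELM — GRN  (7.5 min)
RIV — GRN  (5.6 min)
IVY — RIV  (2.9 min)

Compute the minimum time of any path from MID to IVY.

9.8 min

Candidate routes:
MID - RIV - IVY: 6.9+2.9 = 9.8
MID - GRN - CEN - FIR - IVY: 5.2+1.4+1.4+4.8 = 12.8
MID - GRN - CEN - IVY: 5.2+1.4+4.3 = 10.9
The minimum is 9.8 min via MID - RIV - IVY.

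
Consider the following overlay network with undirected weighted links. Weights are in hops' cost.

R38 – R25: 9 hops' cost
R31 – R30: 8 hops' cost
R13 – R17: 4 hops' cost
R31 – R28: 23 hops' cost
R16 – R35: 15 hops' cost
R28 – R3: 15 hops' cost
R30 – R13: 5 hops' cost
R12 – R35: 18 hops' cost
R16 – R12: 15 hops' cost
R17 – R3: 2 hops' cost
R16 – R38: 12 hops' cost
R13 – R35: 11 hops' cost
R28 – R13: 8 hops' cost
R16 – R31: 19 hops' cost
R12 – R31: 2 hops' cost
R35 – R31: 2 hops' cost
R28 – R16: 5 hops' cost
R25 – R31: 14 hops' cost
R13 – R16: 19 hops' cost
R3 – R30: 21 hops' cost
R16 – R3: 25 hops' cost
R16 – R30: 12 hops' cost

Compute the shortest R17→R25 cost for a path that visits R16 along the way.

38 hops' cost

Shortest R17→R16: R17 → R13 → R28 → R16 = 17
Shortest R16→R25: R16 → R38 → R25 = 21
Total via R16: 17 + 21 = 38 hops' cost.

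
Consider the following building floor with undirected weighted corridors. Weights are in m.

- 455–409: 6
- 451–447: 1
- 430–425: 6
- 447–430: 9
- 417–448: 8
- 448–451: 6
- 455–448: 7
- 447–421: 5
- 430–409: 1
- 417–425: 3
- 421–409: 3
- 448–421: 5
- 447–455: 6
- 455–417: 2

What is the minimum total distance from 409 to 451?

Candidate routes:
409 → 421 → 447 → 451: 3+5+1 = 9
409 → 455 → 447 → 451: 6+6+1 = 13
409 → 430 → 447 → 451: 1+9+1 = 11
409 → 421 → 448 → 451: 3+5+6 = 14
The minimum is 9 m via 409 → 421 → 447 → 451.

9 m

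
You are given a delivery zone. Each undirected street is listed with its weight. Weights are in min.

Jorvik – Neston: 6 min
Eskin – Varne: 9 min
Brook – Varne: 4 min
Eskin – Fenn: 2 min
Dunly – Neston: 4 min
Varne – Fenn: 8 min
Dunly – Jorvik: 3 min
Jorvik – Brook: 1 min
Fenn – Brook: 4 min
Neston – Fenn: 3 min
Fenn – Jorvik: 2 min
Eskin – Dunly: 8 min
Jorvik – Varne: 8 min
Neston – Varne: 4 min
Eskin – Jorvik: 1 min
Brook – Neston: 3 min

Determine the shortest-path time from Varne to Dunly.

8 min

Compare a few routes:
Varne → Jorvik → Dunly: 8+3 = 11
Varne → Neston → Dunly: 4+4 = 8
Cheapest is Varne → Neston → Dunly at 8 min.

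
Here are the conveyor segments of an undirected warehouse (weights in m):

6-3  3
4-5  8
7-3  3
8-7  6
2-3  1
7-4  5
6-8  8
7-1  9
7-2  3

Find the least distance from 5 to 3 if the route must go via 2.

Shortest 5→2: 5–4–7–2 = 16
Shortest 2→3: 2–3 = 1
Total via 2: 16 + 1 = 17 m.

17 m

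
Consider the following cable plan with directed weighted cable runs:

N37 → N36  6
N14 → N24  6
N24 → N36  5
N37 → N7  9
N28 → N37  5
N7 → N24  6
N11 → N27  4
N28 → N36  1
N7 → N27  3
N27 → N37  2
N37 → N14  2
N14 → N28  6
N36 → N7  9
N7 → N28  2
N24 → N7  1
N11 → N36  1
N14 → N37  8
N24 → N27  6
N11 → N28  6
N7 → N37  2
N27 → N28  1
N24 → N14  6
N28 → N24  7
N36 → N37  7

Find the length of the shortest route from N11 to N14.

8

Enumerating some paths:
N11 - N27 - N37 - N14: 4+2+2 = 8
N11 - N36 - N37 - N14: 1+7+2 = 10
The minimum is 8 via N11 - N27 - N37 - N14.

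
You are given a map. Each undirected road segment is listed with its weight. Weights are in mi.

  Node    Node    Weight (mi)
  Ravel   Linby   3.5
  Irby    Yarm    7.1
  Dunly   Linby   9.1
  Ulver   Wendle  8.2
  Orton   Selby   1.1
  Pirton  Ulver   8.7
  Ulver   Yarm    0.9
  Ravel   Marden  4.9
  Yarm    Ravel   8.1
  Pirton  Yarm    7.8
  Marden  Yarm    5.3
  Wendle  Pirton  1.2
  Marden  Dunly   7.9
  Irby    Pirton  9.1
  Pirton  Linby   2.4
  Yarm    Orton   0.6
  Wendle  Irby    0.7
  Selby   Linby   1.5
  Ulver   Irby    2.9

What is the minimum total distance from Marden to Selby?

7 mi

Enumerating some paths:
Marden - Yarm - Orton - Selby: 5.3+0.6+1.1 = 7
Marden - Ravel - Linby - Selby: 4.9+3.5+1.5 = 9.9
The minimum is 7 mi via Marden - Yarm - Orton - Selby.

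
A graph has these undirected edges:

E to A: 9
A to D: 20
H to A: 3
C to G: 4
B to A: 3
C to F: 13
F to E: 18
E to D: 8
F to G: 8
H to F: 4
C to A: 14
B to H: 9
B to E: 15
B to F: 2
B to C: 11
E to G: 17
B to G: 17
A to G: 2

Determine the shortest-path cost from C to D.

Enumerating some paths:
C → B → A → E → D: 11+3+9+8 = 31
C → G → A → D: 4+2+20 = 26
C → G → E → D: 4+17+8 = 29
C → G → A → E → D: 4+2+9+8 = 23
Cheapest is C → G → A → E → D at 23.

23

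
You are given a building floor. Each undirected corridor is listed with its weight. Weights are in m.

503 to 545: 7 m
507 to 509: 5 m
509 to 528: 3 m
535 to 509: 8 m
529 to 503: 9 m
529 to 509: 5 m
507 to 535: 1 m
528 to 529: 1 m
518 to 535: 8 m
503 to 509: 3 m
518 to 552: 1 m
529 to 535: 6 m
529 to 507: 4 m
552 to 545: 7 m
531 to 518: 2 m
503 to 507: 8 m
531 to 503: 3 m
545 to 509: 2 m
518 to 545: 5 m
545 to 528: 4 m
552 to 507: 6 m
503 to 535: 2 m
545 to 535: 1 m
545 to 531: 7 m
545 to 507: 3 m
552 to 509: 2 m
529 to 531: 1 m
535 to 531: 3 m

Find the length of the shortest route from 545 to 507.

Running Dijkstra from 545:
545: 0
535: 1  (via 545)
509: 2  (via 545)
507: 2  (via 535)
Shortest route: 545–535–507 = 2 m.

2 m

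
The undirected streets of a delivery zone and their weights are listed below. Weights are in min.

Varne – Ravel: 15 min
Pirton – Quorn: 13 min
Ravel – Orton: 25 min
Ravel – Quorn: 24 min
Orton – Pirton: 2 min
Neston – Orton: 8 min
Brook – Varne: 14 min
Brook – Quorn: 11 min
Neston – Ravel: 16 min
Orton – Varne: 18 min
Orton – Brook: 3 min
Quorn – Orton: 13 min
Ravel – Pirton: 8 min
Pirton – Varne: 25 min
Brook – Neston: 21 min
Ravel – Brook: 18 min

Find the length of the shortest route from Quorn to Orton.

13 min

Enumerating some paths:
Quorn → Orton: 13 = 13
Quorn → Brook → Orton: 11+3 = 14
Quorn → Pirton → Orton: 13+2 = 15
Cheapest is Quorn → Orton at 13 min.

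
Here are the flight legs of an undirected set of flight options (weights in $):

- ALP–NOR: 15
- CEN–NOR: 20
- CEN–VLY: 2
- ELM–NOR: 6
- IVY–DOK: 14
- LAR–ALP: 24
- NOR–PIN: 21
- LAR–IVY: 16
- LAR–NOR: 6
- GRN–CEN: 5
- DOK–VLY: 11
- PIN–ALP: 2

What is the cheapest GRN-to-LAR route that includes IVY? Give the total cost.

Shortest GRN→IVY: GRN → CEN → VLY → DOK → IVY = 32
Best IVY to LAR: IVY → LAR costing 16
Total via IVY: 32 + 16 = $48.

$48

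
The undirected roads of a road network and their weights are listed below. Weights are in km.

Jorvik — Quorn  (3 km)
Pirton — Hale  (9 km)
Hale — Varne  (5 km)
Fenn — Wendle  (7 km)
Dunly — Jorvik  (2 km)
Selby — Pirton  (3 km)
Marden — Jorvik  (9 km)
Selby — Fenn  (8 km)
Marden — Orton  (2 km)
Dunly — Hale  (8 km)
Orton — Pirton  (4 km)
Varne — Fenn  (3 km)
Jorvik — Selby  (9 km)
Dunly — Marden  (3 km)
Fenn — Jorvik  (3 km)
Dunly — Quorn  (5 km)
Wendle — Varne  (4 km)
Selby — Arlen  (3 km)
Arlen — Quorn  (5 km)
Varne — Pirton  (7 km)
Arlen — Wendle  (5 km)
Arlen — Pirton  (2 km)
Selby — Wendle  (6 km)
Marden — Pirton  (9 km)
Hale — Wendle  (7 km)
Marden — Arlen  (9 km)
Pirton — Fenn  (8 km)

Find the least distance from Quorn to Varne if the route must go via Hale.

18 km

Best Quorn to Hale: Quorn → Dunly → Hale costing 13
Shortest Hale→Varne: Hale → Varne = 5
Total via Hale: 13 + 5 = 18 km.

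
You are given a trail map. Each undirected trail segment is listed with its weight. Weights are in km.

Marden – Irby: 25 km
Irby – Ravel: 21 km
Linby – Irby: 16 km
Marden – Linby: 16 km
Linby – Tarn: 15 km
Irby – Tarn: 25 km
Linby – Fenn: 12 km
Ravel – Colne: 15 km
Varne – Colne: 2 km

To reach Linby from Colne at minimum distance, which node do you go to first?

Ravel

Candidate routes:
Colne → Ravel → Irby → Linby: 15+21+16 = 52
Colne → Ravel → Irby → Tarn → Linby: 15+21+25+15 = 76
The minimum is 52 km via Colne → Ravel → Irby → Linby.
So from Colne the first move is to Ravel.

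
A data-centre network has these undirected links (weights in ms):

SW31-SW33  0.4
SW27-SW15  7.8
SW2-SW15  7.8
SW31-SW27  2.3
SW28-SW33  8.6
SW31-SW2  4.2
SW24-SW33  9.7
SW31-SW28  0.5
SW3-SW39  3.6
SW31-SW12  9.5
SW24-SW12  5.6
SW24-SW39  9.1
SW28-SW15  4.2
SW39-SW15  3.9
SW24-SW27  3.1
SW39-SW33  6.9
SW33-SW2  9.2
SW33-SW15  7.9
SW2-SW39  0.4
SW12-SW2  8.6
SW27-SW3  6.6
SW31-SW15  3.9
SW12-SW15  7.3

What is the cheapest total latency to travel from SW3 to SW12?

12.6 ms

Settle nodes by increasing distance from SW3:
SW3: 0
SW39: 3.6  (via SW3)
SW2: 4  (via SW39)
SW27: 6.6  (via SW3)
SW15: 7.5  (via SW39)
SW31: 8.2  (via SW2)
SW33: 8.6  (via SW31)
SW28: 8.7  (via SW31)
SW24: 9.7  (via SW27)
SW12: 12.6  (via SW2)
Shortest route: SW3–SW39–SW2–SW12 = 12.6 ms.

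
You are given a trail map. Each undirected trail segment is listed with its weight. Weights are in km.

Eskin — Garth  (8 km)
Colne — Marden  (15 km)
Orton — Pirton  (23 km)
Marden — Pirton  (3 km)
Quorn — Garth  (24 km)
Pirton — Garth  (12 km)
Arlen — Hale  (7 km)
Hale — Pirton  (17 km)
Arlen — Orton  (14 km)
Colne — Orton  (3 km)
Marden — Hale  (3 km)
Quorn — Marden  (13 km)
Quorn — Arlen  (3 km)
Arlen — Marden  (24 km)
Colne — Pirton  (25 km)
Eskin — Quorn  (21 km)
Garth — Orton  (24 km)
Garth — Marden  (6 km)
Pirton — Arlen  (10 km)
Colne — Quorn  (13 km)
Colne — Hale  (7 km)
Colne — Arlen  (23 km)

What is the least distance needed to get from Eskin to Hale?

17 km

Candidate routes:
Eskin → Garth → Marden → Hale: 8+6+3 = 17
Eskin → Garth → Pirton → Marden → Hale: 8+12+3+3 = 26
Eskin → Quorn → Arlen → Hale: 21+3+7 = 31
The minimum is 17 km via Eskin → Garth → Marden → Hale.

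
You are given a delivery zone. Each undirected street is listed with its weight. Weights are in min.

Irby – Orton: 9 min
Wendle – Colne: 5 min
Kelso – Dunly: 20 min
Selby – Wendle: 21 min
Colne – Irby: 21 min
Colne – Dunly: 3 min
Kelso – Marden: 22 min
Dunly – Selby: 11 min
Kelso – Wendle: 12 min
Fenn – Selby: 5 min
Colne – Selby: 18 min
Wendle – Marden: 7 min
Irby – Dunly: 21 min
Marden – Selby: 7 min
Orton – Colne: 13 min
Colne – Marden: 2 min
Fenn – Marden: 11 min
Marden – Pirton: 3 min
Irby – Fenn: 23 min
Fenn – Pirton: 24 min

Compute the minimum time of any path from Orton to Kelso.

30 min

Enumerating some paths:
Orton–Colne–Wendle–Kelso: 13+5+12 = 30
Orton–Colne–Marden–Wendle–Kelso: 13+2+7+12 = 34
Cheapest is Orton–Colne–Wendle–Kelso at 30 min.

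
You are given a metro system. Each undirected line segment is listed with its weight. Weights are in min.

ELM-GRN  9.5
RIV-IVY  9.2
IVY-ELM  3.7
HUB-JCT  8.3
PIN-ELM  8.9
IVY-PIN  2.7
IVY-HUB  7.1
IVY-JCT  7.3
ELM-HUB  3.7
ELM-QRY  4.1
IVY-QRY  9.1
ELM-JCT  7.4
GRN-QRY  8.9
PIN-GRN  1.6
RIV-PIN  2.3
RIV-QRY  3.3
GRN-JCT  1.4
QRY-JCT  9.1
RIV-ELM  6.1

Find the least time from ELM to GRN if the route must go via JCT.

8.8 min

Best ELM to JCT: ELM → JCT costing 7.4
Best JCT to GRN: JCT → GRN costing 1.4
Total via JCT: 7.4 + 1.4 = 8.8 min.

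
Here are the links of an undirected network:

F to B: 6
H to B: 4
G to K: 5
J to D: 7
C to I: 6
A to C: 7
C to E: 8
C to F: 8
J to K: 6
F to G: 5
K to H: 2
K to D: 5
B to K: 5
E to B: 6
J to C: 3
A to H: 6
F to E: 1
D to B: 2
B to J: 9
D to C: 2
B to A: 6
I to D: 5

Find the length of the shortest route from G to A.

Compare a few routes:
G - K - B - A: 5+5+6 = 16
G - F - B - A: 5+6+6 = 17
G - K - H - B - A: 5+2+4+6 = 17
G - K - H - A: 5+2+6 = 13
The minimum is 13 via G - K - H - A.

13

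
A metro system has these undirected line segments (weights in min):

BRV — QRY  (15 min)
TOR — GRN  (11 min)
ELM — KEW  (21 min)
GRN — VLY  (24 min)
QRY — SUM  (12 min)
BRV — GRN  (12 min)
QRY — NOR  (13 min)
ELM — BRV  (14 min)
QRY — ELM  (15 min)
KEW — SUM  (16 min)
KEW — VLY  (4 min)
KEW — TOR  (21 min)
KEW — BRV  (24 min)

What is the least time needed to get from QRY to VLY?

Candidate routes:
QRY–BRV–KEW–VLY: 15+24+4 = 43
QRY–ELM–KEW–VLY: 15+21+4 = 40
QRY–SUM–KEW–VLY: 12+16+4 = 32
Cheapest is QRY–SUM–KEW–VLY at 32 min.

32 min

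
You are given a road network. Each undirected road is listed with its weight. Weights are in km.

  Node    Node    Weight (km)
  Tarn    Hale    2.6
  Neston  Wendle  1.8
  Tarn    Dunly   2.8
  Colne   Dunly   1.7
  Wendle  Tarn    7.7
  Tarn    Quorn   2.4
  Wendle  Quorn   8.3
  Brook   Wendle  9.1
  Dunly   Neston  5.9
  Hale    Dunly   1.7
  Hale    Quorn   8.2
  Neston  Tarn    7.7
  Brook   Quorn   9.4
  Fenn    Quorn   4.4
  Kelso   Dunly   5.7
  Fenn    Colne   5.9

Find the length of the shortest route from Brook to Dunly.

14.6 km

Candidate routes:
Brook–Wendle–Neston–Dunly: 9.1+1.8+5.9 = 16.8
Brook–Quorn–Tarn–Hale–Dunly: 9.4+2.4+2.6+1.7 = 16.1
Brook–Quorn–Hale–Dunly: 9.4+8.2+1.7 = 19.3
Brook–Quorn–Tarn–Dunly: 9.4+2.4+2.8 = 14.6
Cheapest is Brook–Quorn–Tarn–Dunly at 14.6 km.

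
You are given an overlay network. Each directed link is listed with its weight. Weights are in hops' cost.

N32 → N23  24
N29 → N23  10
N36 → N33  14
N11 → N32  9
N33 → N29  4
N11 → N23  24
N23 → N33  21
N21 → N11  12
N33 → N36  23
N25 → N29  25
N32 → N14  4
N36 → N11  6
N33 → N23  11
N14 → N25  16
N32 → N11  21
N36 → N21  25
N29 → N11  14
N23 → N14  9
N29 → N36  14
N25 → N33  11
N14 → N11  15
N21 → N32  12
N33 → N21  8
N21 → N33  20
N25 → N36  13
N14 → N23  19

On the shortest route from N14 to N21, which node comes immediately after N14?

Compare a few routes:
N14 - N25 - N33 - N21: 16+11+8 = 35
N14 - N23 - N33 - N21: 19+21+8 = 48
The minimum is 35 hops' cost via N14 - N25 - N33 - N21.
So from N14 the first move is to N25.

N25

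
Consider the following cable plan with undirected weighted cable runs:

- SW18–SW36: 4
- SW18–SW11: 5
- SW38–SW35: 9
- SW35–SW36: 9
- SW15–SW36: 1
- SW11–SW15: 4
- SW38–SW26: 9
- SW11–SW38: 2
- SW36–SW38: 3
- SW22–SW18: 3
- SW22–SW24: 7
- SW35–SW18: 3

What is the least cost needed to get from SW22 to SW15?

Enumerating some paths:
SW22–SW18–SW36–SW15: 3+4+1 = 8
SW22–SW18–SW11–SW15: 3+5+4 = 12
The minimum is 8 via SW22–SW18–SW36–SW15.

8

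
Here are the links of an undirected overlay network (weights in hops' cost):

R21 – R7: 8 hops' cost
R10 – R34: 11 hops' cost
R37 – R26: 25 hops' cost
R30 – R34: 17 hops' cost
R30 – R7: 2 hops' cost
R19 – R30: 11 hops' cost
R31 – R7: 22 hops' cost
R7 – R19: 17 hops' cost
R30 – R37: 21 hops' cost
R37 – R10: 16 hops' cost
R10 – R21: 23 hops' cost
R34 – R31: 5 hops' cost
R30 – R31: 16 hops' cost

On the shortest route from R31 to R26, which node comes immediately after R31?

R34

Candidate routes:
R31–R34–R30–R37–R26: 5+17+21+25 = 68
R31–R34–R10–R37–R26: 5+11+16+25 = 57
R31–R30–R37–R26: 16+21+25 = 62
R31–R7–R30–R37–R26: 22+2+21+25 = 70
Cheapest is R31–R34–R10–R37–R26 at 57 hops' cost.
So from R31 the first move is to R34.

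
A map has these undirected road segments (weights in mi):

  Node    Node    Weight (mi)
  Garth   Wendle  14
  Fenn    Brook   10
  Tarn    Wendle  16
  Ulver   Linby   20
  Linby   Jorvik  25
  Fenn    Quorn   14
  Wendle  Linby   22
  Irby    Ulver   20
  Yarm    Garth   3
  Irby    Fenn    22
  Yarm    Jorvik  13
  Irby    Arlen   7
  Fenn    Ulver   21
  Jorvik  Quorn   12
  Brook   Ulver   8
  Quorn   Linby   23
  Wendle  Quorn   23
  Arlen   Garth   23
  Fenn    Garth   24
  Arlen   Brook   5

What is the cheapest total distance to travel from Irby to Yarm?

Running Dijkstra from Irby:
Irby: 0
Arlen: 7  (via Irby)
Brook: 12  (via Arlen)
Ulver: 20  (via Irby)
Fenn: 22  (via Irby)
Garth: 30  (via Arlen)
Yarm: 33  (via Garth)
Shortest route: Irby → Arlen → Garth → Yarm = 33 mi.

33 mi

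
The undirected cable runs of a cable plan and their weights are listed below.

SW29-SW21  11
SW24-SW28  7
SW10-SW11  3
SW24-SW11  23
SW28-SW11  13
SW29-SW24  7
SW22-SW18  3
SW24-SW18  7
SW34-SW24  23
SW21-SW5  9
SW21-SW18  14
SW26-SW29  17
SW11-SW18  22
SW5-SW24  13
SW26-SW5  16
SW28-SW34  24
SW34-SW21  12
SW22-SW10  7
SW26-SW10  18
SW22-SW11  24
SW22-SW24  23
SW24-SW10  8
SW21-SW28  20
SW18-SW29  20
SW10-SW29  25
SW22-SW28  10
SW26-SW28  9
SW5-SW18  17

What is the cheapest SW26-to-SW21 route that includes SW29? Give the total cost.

28

Best SW26 to SW29: SW26 → SW29 costing 17
Best SW29 to SW21: SW29 → SW21 costing 11
Total via SW29: 17 + 11 = 28.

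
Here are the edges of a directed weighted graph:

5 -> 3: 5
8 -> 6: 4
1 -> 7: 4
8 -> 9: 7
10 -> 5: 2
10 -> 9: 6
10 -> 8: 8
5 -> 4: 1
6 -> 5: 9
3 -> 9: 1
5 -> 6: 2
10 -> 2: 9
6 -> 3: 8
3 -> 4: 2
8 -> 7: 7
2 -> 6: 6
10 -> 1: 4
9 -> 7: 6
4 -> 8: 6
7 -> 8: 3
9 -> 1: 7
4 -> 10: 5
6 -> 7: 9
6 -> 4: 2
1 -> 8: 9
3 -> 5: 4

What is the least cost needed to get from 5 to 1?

10

Running Dijkstra from 5:
5: 0
4: 1  (via 5)
6: 2  (via 5)
3: 5  (via 5)
9: 6  (via 3)
10: 6  (via 4)
8: 7  (via 4)
1: 10  (via 10)
Shortest route: 5–4–10–1 = 10.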